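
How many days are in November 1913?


Month: November (month 11)
November has 30 days

30 days


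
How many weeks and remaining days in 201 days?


Weeks: 201 ÷ 7 = 28 remainder 5

28 weeks 5 days


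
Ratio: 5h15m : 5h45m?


21:23 (0.91)

Duration 1: 315 minutes
Duration 2: 345 minutes
Ratio = 315:345
GCD = 15
Simplified = 21:23
As a decimal: 21/23 ≈ 0.91


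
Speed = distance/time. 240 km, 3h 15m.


73.8 km/h

Distance: 240 km
Time: 3h 15m = 195 min = 195/60 = 13/4 hours
Speed = 240 ÷ (13/4) = 240 × 4 / 13 = 960/13 ≈ 73.8 km/h


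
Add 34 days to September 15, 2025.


October 19, 2025

Start: September 15, 2025
Add 34 days
September 15 → October 1: 30 - 15 + 1 = 16 days (34 - 16 = 18 left)
October 1 + 18 = October 19, 2025


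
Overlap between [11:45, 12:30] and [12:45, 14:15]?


Meeting A: 705-750 (in minutes from midnight)
Meeting B: 765-855
Overlap start = max(705, 765) = 765
Overlap end = min(750, 855) = 750
Overlap = max(0, 750 - 765) = 0 min

0 minutes


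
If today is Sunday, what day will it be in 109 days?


Start: Sunday (index 6)
(6 + 109) mod 7
= 115 mod 7
= 3
Index 3 → Thursday

Thursday


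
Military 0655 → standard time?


6:55 AM

Hour: 6
6 < 12 → AM


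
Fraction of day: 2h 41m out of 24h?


0.1118 (11.18%)

Total minutes: 2×60 + 41 = 161
Day = 24×60 = 1440 minutes
Fraction = 161/1440 ≈ 0.1118
As a percentage: 161/1440 × 100 ≈ 11.18%


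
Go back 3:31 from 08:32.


Start: 512 minutes from midnight
Subtract: 211 minutes
Remaining: 512 - 211 = 301
Hours: 5, Minutes: 1

05:01


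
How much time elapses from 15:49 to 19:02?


3h 13m

End time in minutes: 19×60 + 2 = 1142
Start time in minutes: 15×60 + 49 = 949
Difference = 1142 - 949 = 193 minutes
= 3 hours 13 minutes


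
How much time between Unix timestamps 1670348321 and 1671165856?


817535 seconds (227.1 hours / 9.46 days)

Difference = 1671165856 - 1670348321 = 817535 seconds
In hours: 817535 / 3600 ≈ 227.1
In days: 817535 / 86400 ≈ 9.46


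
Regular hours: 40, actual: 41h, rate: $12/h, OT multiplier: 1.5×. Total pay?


$498.00

Regular: 40h × $12 = $480.00
Overtime: 41 - 40 = 1h
OT pay: 1h × $12 × 1.5 = $18.00
Total = $480.00 + $18.00 = $498.00


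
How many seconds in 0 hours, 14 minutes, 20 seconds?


Hours: 0 × 3600 = 0
Minutes: 14 × 60 = 840
Seconds: 20
Total = 0 + 840 + 20 = 860

860 seconds


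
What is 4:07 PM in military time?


16:07

Input: 4:07 PM
PM: 4 + 12 = 16


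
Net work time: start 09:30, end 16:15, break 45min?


Total time = (16×60+15) - (9×60+30)
= 975 - 570 = 405 min
Minus break: 405 - 45 = 360 min
= 6h 0m

6h 0m (360 minutes)


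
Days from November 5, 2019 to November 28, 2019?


From November 5, 2019 to November 28, 2019
Same month: 28 - 5 = 23 days

23 days


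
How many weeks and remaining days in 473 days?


Weeks: 473 ÷ 7 = 67 remainder 4

67 weeks 4 days


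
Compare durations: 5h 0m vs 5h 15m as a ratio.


Duration 1: 300 minutes
Duration 2: 315 minutes
Ratio = 300:315
GCD = 15
Simplified = 20:21
As a decimal: 20/21 ≈ 0.95

20:21 (0.95)


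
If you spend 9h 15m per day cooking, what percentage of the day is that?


38.5%

Time: 555 minutes
Day: 1440 minutes
Percentage = (555/1440) × 100 ≈ 38.5%


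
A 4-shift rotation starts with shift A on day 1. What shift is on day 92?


Shift D

Shifts: A, B, C, D
Start: A (index 0)
Day 92: (0 + 92 - 1) mod 4
= 91 mod 4
= 3
Index 3 → shift D


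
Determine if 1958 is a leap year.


Rules: divisible by 4 AND (not by 100 OR by 400)
1958 ÷ 4 = 489 remainder 2 → not divisible by 4
Not divisible by 4 → not a leap year

No


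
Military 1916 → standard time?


7:16 PM

Hour: 19
19 - 12 = 7 → PM


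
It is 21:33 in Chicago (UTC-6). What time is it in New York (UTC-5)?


Time difference = UTC-5 - UTC-6 = +1 hours
New hour = (21 + 1) mod 24
= 22 mod 24 = 22
Minutes unchanged → 22:33

22:33


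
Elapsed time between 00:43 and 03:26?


2h 43m

End time in minutes: 3×60 + 26 = 206
Start time in minutes: 0×60 + 43 = 43
Difference = 206 - 43 = 163 minutes
= 2 hours 43 minutes


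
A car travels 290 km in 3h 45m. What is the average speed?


Distance: 290 km
Time: 3h 45m = 225 min = 225/60 = 15/4 hours
Speed = 290 ÷ (15/4) = 290 × 4 / 15 = 1160/15 ≈ 77.3 km/h

77.3 km/h


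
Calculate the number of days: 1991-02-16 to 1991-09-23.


219 days

From February 16, 1991 to September 23, 1991
Rest of February 1991: 28 - 16 = 12
Full months: March 31, April 30, May 31, June 30, July 31, August 31
Days into September 1991: 23
Total = 12 + 31 + 30 + 31 + 30 + 31 + 31 + 23 = 219 days


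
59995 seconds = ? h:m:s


16h 39m 55s

Hours: 59995 ÷ 3600 = 16 remainder 2395
Minutes: 2395 ÷ 60 = 39 remainder 55
Seconds: 55


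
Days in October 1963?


31 days

Month: October (month 10)
October has 31 days


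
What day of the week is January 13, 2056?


Thursday

Zeller's congruence:
q=13, m=13, k=55, j=20
h = (13 + ⌊13×14/5⌋ + 55 + ⌊55/4⌋ + ⌊20/4⌋ - 2×20) mod 7
= (13 + 36 + 55 + 13 + 5 - 40) mod 7
= 82 mod 7 = 5
h=5 → Thursday


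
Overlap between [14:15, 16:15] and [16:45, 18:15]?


Meeting A: 855-975 (in minutes from midnight)
Meeting B: 1005-1095
Overlap start = max(855, 1005) = 1005
Overlap end = min(975, 1095) = 975
Overlap = max(0, 975 - 1005) = 0 min

0 minutes


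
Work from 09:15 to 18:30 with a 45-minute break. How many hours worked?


Total time = (18×60+30) - (9×60+15)
= 1110 - 555 = 555 min
Minus break: 555 - 45 = 510 min
= 8h 30m

8h 30m (510 minutes)


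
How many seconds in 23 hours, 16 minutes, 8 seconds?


83768 seconds

Hours: 23 × 3600 = 82800
Minutes: 16 × 60 = 960
Seconds: 8
Total = 82800 + 960 + 8 = 83768


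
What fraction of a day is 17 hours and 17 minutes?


0.7201 (72.01%)

Total minutes: 17×60 + 17 = 1037
Day = 24×60 = 1440 minutes
Fraction = 1037/1440 ≈ 0.7201
As a percentage: 1037/1440 × 100 ≈ 72.01%


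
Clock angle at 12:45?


Hour hand (12 ≡ 0 on the dial): 0×30 + 45×0.5 = 22.5°
Minute hand = 45×6 = 270°
Difference = |22.5 - 270| = 247.5°
Since > 180°: 360 - 247.5 = 112.5°

112.5°


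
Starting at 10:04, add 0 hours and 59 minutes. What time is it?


11:03

Start: 604 minutes from midnight
Add: 59 minutes
Total: 663 minutes
Hours: 663 ÷ 60 = 11 remainder 3


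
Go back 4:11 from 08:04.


Start: 484 minutes from midnight
Subtract: 251 minutes
Remaining: 484 - 251 = 233
Hours: 3, Minutes: 53

03:53


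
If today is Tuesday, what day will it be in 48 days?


Monday

Start: Tuesday (index 1)
(1 + 48) mod 7
= 49 mod 7
= 0
Index 0 → Monday


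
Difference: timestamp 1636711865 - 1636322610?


389255 seconds (108.1 hours / 4.51 days)

Difference = 1636711865 - 1636322610 = 389255 seconds
In hours: 389255 / 3600 ≈ 108.1
In days: 389255 / 86400 ≈ 4.51


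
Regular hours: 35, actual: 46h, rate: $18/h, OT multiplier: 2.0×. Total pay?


$1026.00

Regular: 35h × $18 = $630.00
Overtime: 46 - 35 = 11h
OT pay: 11h × $18 × 2.0 = $396.00
Total = $630.00 + $396.00 = $1026.00


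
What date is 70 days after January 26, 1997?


April 6, 1997

Start: January 26, 1997
Add 70 days
January 26 → February 1: 31 - 26 + 1 = 6 days (70 - 6 = 64 left)
February 1 → March 1: 28 - 1 + 1 = 28 days (64 - 28 = 36 left)
March 1 → April 1: 31 - 1 + 1 = 31 days (36 - 31 = 5 left)
April 1 + 5 = April 6, 1997


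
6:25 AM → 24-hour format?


Input: 6:25 AM
AM hour stays: 6

06:25


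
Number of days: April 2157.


Month: April (month 4)
April has 30 days

30 days


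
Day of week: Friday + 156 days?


Sunday

Start: Friday (index 4)
(4 + 156) mod 7
= 160 mod 7
= 6
Index 6 → Sunday


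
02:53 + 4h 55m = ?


07:48

Start: 173 minutes from midnight
Add: 295 minutes
Total: 468 minutes
Hours: 468 ÷ 60 = 7 remainder 48


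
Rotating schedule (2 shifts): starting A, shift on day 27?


Shifts: A, B
Start: A (index 0)
Day 27: (0 + 27 - 1) mod 2
= 26 mod 2
= 0
Index 0 → shift A

Shift A


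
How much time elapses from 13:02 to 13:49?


0h 47m

End time in minutes: 13×60 + 49 = 829
Start time in minutes: 13×60 + 2 = 782
Difference = 829 - 782 = 47 minutes
= 0 hours 47 minutes


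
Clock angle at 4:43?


116.5°

Hour hand = 4×30 + 43×0.5 = 141.5°
Minute hand = 43×6 = 258°
Difference = |141.5 - 258| = 116.5°


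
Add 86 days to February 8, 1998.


May 5, 1998

Start: February 8, 1998
Add 86 days
February 8 → March 1: 28 - 8 + 1 = 21 days (86 - 21 = 65 left)
March 1 → April 1: 31 - 1 + 1 = 31 days (65 - 31 = 34 left)
April 1 → May 1: 30 - 1 + 1 = 30 days (34 - 30 = 4 left)
May 1 + 4 = May 5, 1998


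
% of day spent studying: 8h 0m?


33.3%

Time: 480 minutes
Day: 1440 minutes
Percentage = (480/1440) × 100 ≈ 33.3%


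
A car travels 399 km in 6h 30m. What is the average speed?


61.4 km/h

Distance: 399 km
Time: 6h 30m = 390 min = 390/60 = 13/2 hours
Speed = 399 ÷ (13/2) = 399 × 2 / 13 = 798/13 ≈ 61.4 km/h


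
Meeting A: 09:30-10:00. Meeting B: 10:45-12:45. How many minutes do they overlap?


Meeting A: 570-600 (in minutes from midnight)
Meeting B: 645-765
Overlap start = max(570, 645) = 645
Overlap end = min(600, 765) = 600
Overlap = max(0, 600 - 645) = 0 min

0 minutes


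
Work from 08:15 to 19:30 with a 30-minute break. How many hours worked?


10h 45m (645 minutes)

Total time = (19×60+30) - (8×60+15)
= 1170 - 495 = 675 min
Minus break: 675 - 30 = 645 min
= 10h 45m


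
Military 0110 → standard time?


Hour: 1
1 < 12 → AM

1:10 AM


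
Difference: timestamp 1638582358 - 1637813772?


768586 seconds (213.5 hours / 8.90 days)

Difference = 1638582358 - 1637813772 = 768586 seconds
In hours: 768586 / 3600 ≈ 213.5
In days: 768586 / 86400 ≈ 8.90


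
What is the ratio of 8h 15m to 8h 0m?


33:32 (1.03)

Duration 1: 495 minutes
Duration 2: 480 minutes
Ratio = 495:480
GCD = 15
Simplified = 33:32
As a decimal: 33/32 ≈ 1.03


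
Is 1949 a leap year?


No

Rules: divisible by 4 AND (not by 100 OR by 400)
1949 ÷ 4 = 487 remainder 1 → not divisible by 4
Not divisible by 4 → not a leap year


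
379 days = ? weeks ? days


Weeks: 379 ÷ 7 = 54 remainder 1

54 weeks 1 days


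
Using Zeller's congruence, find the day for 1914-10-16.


Zeller's congruence:
q=16, m=10, k=14, j=19
h = (16 + ⌊13×11/5⌋ + 14 + ⌊14/4⌋ + ⌊19/4⌋ - 2×19) mod 7
= (16 + 28 + 14 + 3 + 4 - 38) mod 7
= 27 mod 7 = 6
h=6 → Friday

Friday


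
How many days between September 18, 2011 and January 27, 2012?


131 days

From September 18, 2011 to January 27, 2012
Rest of September 2011: 30 - 18 = 12
Full months: October 31, November 30, December 31
Days into January 2012: 27
Total = 12 + 31 + 30 + 31 + 27 = 131 days


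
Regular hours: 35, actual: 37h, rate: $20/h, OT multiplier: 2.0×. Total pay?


Regular: 35h × $20 = $700.00
Overtime: 37 - 35 = 2h
OT pay: 2h × $20 × 2.0 = $80.00
Total = $700.00 + $80.00 = $780.00

$780.00


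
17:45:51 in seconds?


63951 seconds

Hours: 17 × 3600 = 61200
Minutes: 45 × 60 = 2700
Seconds: 51
Total = 61200 + 2700 + 51 = 63951


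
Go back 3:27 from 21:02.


17:35

Start: 1262 minutes from midnight
Subtract: 207 minutes
Remaining: 1262 - 207 = 1055
Hours: 17, Minutes: 35


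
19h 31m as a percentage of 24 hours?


Total minutes: 19×60 + 31 = 1171
Day = 24×60 = 1440 minutes
Fraction = 1171/1440 ≈ 0.8132
As a percentage: 1171/1440 × 100 ≈ 81.32%

0.8132 (81.32%)


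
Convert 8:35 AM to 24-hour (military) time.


Input: 8:35 AM
AM hour stays: 8

08:35


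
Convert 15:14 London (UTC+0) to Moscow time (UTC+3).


Time difference = UTC+3 - UTC+0 = +3 hours
New hour = (15 + 3) mod 24
= 18 mod 24 = 18
Minutes unchanged → 18:14

18:14


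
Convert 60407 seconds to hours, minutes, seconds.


16h 46m 47s

Hours: 60407 ÷ 3600 = 16 remainder 2807
Minutes: 2807 ÷ 60 = 46 remainder 47
Seconds: 47


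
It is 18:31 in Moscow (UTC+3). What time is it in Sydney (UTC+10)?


Time difference = UTC+10 - UTC+3 = +7 hours
New hour = (18 + 7) mod 24
= 25 mod 24 = 1
Minutes unchanged → 01:31; 25 ≥ 24 → next day

01:31 (next day)


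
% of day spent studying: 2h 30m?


Time: 150 minutes
Day: 1440 minutes
Percentage = (150/1440) × 100 ≈ 10.4%

10.4%


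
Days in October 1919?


Month: October (month 10)
October has 31 days

31 days


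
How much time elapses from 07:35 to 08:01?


0h 26m

End time in minutes: 8×60 + 1 = 481
Start time in minutes: 7×60 + 35 = 455
Difference = 481 - 455 = 26 minutes
= 0 hours 26 minutes


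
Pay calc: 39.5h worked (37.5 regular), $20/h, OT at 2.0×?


Regular: 37.5h × $20 = $750.00
Overtime: 39.5 - 37.5 = 2.0h
OT pay: 2.0h × $20 × 2.0 = $80.00
Total = $750.00 + $80.00 = $830.00

$830.00


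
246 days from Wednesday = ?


Thursday

Start: Wednesday (index 2)
(2 + 246) mod 7
= 248 mod 7
= 3
Index 3 → Thursday


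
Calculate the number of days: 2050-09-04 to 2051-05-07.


245 days

From September 4, 2050 to May 7, 2051
Rest of September 2050: 30 - 4 = 26
Full months: October 31, November 30, December 31, January 31, February 2051 28, March 31, April 30
Days into May 2051: 7
Total = 26 + 31 + 30 + 31 + 31 + 28 + 31 + 30 + 7 = 245 days


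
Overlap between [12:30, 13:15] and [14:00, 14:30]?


Meeting A: 750-795 (in minutes from midnight)
Meeting B: 840-870
Overlap start = max(750, 840) = 840
Overlap end = min(795, 870) = 795
Overlap = max(0, 795 - 840) = 0 min

0 minutes


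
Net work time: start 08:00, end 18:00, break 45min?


Total time = (18×60+0) - (8×60+0)
= 1080 - 480 = 600 min
Minus break: 600 - 45 = 555 min
= 9h 15m

9h 15m (555 minutes)


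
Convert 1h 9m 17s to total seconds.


Hours: 1 × 3600 = 3600
Minutes: 9 × 60 = 540
Seconds: 17
Total = 3600 + 540 + 17 = 4157

4157 seconds


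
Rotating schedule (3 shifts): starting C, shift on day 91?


Shift C

Shifts: A, B, C
Start: C (index 2)
Day 91: (2 + 91 - 1) mod 3
= 92 mod 3
= 2
Index 2 → shift C


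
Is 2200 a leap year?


Rules: divisible by 4 AND (not by 100 OR by 400)
2200 ÷ 4 = 550 exactly → divisible by 4
2200 ÷ 100 = 22 exactly → divisible by 100
2200 ÷ 400 = 5 remainder 200 → not divisible by 400
Divisible by 100 but not by 400 → not a leap year

No


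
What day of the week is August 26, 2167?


Zeller's congruence:
q=26, m=8, k=67, j=21
h = (26 + ⌊13×9/5⌋ + 67 + ⌊67/4⌋ + ⌊21/4⌋ - 2×21) mod 7
= (26 + 23 + 67 + 16 + 5 - 42) mod 7
= 95 mod 7 = 4
h=4 → Wednesday

Wednesday


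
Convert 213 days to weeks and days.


Weeks: 213 ÷ 7 = 30 remainder 3

30 weeks 3 days


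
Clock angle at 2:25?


77.5°

Hour hand = 2×30 + 25×0.5 = 72.5°
Minute hand = 25×6 = 150°
Difference = |72.5 - 150| = 77.5°


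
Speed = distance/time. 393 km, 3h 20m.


117.9 km/h

Distance: 393 km
Time: 3h 20m = 200 min = 200/60 = 10/3 hours
Speed = 393 ÷ (10/3) = 393 × 3 / 10 = 1179/10 = 117.9 km/h


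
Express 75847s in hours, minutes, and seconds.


21h 4m 7s

Hours: 75847 ÷ 3600 = 21 remainder 247
Minutes: 247 ÷ 60 = 4 remainder 7
Seconds: 7


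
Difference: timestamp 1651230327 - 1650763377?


466950 seconds (129.7 hours / 5.40 days)

Difference = 1651230327 - 1650763377 = 466950 seconds
In hours: 466950 / 3600 ≈ 129.7
In days: 466950 / 86400 ≈ 5.40


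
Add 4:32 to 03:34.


Start: 214 minutes from midnight
Add: 272 minutes
Total: 486 minutes
Hours: 486 ÷ 60 = 8 remainder 6

08:06


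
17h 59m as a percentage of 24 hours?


0.7493 (74.93%)

Total minutes: 17×60 + 59 = 1079
Day = 24×60 = 1440 minutes
Fraction = 1079/1440 ≈ 0.7493
As a percentage: 1079/1440 × 100 ≈ 74.93%


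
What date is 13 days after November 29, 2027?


December 12, 2027

Start: November 29, 2027
Add 13 days
November 29 → December 1: 30 - 29 + 1 = 2 days (13 - 2 = 11 left)
December 1 + 11 = December 12, 2027


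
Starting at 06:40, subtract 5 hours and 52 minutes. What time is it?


Start: 400 minutes from midnight
Subtract: 352 minutes
Remaining: 400 - 352 = 48
Hours: 0, Minutes: 48

00:48


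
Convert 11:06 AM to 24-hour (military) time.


Input: 11:06 AM
AM hour stays: 11

11:06


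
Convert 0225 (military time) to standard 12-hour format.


2:25 AM

Hour: 2
2 < 12 → AM


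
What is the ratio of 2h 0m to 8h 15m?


Duration 1: 120 minutes
Duration 2: 495 minutes
Ratio = 120:495
GCD = 15
Simplified = 8:33
As a decimal: 8/33 ≈ 0.24

8:33 (0.24)


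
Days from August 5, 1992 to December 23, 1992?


From August 5, 1992 to December 23, 1992
Rest of August 1992: 31 - 5 = 26
Full months: September 30, October 31, November 30
Days into December 1992: 23
Total = 26 + 30 + 31 + 30 + 23 = 140 days

140 days


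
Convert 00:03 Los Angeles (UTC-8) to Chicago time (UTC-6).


Time difference = UTC-6 - UTC-8 = +2 hours
New hour = (0 + 2) mod 24
= 2 mod 24 = 2
Minutes unchanged → 02:03

02:03


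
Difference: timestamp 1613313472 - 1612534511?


Difference = 1613313472 - 1612534511 = 778961 seconds
In hours: 778961 / 3600 ≈ 216.4
In days: 778961 / 86400 ≈ 9.02

778961 seconds (216.4 hours / 9.02 days)


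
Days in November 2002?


30 days

Month: November (month 11)
November has 30 days


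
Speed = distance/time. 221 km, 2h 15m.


Distance: 221 km
Time: 2h 15m = 135 min = 135/60 = 9/4 hours
Speed = 221 ÷ (9/4) = 221 × 4 / 9 = 884/9 ≈ 98.2 km/h

98.2 km/h


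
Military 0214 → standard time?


2:14 AM

Hour: 2
2 < 12 → AM


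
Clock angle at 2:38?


149.0°

Hour hand = 2×30 + 38×0.5 = 79.0°
Minute hand = 38×6 = 228°
Difference = |79.0 - 228| = 149.0°


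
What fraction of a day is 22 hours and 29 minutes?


0.9368 (93.68%)

Total minutes: 22×60 + 29 = 1349
Day = 24×60 = 1440 minutes
Fraction = 1349/1440 ≈ 0.9368
As a percentage: 1349/1440 × 100 ≈ 93.68%


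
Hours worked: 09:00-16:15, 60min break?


Total time = (16×60+15) - (9×60+0)
= 975 - 540 = 435 min
Minus break: 435 - 60 = 375 min
= 6h 15m

6h 15m (375 minutes)


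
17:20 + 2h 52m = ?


20:12

Start: 1040 minutes from midnight
Add: 172 minutes
Total: 1212 minutes
Hours: 1212 ÷ 60 = 20 remainder 12


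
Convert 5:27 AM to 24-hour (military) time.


Input: 5:27 AM
AM hour stays: 5

05:27


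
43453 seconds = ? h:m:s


Hours: 43453 ÷ 3600 = 12 remainder 253
Minutes: 253 ÷ 60 = 4 remainder 13
Seconds: 13

12h 4m 13s


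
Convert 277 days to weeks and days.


Weeks: 277 ÷ 7 = 39 remainder 4

39 weeks 4 days


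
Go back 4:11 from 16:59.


Start: 1019 minutes from midnight
Subtract: 251 minutes
Remaining: 1019 - 251 = 768
Hours: 12, Minutes: 48

12:48


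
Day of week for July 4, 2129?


Monday

Zeller's congruence:
q=4, m=7, k=29, j=21
h = (4 + ⌊13×8/5⌋ + 29 + ⌊29/4⌋ + ⌊21/4⌋ - 2×21) mod 7
= (4 + 20 + 29 + 7 + 5 - 42) mod 7
= 23 mod 7 = 2
h=2 → Monday


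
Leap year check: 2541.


Rules: divisible by 4 AND (not by 100 OR by 400)
2541 ÷ 4 = 635 remainder 1 → not divisible by 4
Not divisible by 4 → not a leap year

No


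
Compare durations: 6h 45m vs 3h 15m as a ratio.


27:13 (2.08)

Duration 1: 405 minutes
Duration 2: 195 minutes
Ratio = 405:195
GCD = 15
Simplified = 27:13
As a decimal: 27/13 ≈ 2.08


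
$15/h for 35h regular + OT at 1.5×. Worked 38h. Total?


$592.50

Regular: 35h × $15 = $525.00
Overtime: 38 - 35 = 3h
OT pay: 3h × $15 × 1.5 = $67.50
Total = $525.00 + $67.50 = $592.50


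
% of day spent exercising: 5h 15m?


21.9%

Time: 315 minutes
Day: 1440 minutes
Percentage = (315/1440) × 100 ≈ 21.9%


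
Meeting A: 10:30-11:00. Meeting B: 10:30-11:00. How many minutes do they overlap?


Meeting A: 630-660 (in minutes from midnight)
Meeting B: 630-660
Overlap start = max(630, 630) = 630
Overlap end = min(660, 660) = 660
Overlap = max(0, 660 - 630) = 30 min

30 minutes


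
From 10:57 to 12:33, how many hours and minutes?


1h 36m

End time in minutes: 12×60 + 33 = 753
Start time in minutes: 10×60 + 57 = 657
Difference = 753 - 657 = 96 minutes
= 1 hours 36 minutes


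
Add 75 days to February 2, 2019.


April 18, 2019

Start: February 2, 2019
Add 75 days
February 2 → March 1: 28 - 2 + 1 = 27 days (75 - 27 = 48 left)
March 1 → April 1: 31 - 1 + 1 = 31 days (48 - 31 = 17 left)
April 1 + 17 = April 18, 2019


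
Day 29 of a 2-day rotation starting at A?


Shifts: A, B
Start: A (index 0)
Day 29: (0 + 29 - 1) mod 2
= 28 mod 2
= 0
Index 0 → shift A

Shift A


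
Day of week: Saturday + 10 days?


Start: Saturday (index 5)
(5 + 10) mod 7
= 15 mod 7
= 1
Index 1 → Tuesday

Tuesday


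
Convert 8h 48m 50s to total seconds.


Hours: 8 × 3600 = 28800
Minutes: 48 × 60 = 2880
Seconds: 50
Total = 28800 + 2880 + 50 = 31730

31730 seconds


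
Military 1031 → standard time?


10:31 AM

Hour: 10
10 < 12 → AM


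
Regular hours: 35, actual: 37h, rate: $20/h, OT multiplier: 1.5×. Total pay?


$760.00

Regular: 35h × $20 = $700.00
Overtime: 37 - 35 = 2h
OT pay: 2h × $20 × 1.5 = $60.00
Total = $700.00 + $60.00 = $760.00


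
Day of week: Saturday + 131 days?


Thursday

Start: Saturday (index 5)
(5 + 131) mod 7
= 136 mod 7
= 3
Index 3 → Thursday


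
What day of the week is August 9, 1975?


Saturday

Zeller's congruence:
q=9, m=8, k=75, j=19
h = (9 + ⌊13×9/5⌋ + 75 + ⌊75/4⌋ + ⌊19/4⌋ - 2×19) mod 7
= (9 + 23 + 75 + 18 + 4 - 38) mod 7
= 91 mod 7 = 0
h=0 → Saturday


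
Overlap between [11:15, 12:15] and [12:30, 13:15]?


0 minutes

Meeting A: 675-735 (in minutes from midnight)
Meeting B: 750-795
Overlap start = max(675, 750) = 750
Overlap end = min(735, 795) = 735
Overlap = max(0, 735 - 750) = 0 min


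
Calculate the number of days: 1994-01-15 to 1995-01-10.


From January 15, 1994 to January 10, 1995
Rest of January 1994: 31 - 15 = 16
Full months: February 1994 28, March 31, April 30, May 31, June 30, July 31, August 31, September 30, October 31, November 30, December 31
Days into January 1995: 10
Total = 16 + 28 + 31 + 30 + 31 + 30 + 31 + 31 + 30 + 31 + 30 + 31 + 10 = 360 days

360 days


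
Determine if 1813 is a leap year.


No

Rules: divisible by 4 AND (not by 100 OR by 400)
1813 ÷ 4 = 453 remainder 1 → not divisible by 4
Not divisible by 4 → not a leap year


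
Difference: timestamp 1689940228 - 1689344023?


596205 seconds (165.6 hours / 6.90 days)

Difference = 1689940228 - 1689344023 = 596205 seconds
In hours: 596205 / 3600 ≈ 165.6
In days: 596205 / 86400 ≈ 6.90


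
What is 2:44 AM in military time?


02:44

Input: 2:44 AM
AM hour stays: 2


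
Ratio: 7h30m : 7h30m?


1:1 (1.00)

Duration 1: 450 minutes
Duration 2: 450 minutes
Ratio = 450:450
GCD = 450
Simplified = 1:1
As a decimal: 1/1 = 1.00


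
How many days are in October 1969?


Month: October (month 10)
October has 31 days

31 days


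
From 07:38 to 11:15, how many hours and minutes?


3h 37m

End time in minutes: 11×60 + 15 = 675
Start time in minutes: 7×60 + 38 = 458
Difference = 675 - 458 = 217 minutes
= 3 hours 37 minutes


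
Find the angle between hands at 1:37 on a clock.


173.5°

Hour hand = 1×30 + 37×0.5 = 48.5°
Minute hand = 37×6 = 222°
Difference = |48.5 - 222| = 173.5°


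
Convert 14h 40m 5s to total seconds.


52805 seconds

Hours: 14 × 3600 = 50400
Minutes: 40 × 60 = 2400
Seconds: 5
Total = 50400 + 2400 + 5 = 52805


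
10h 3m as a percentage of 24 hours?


Total minutes: 10×60 + 3 = 603
Day = 24×60 = 1440 minutes
Fraction = 603/1440 ≈ 0.4188
As a percentage: 603/1440 × 100 ≈ 41.88%

0.4188 (41.88%)


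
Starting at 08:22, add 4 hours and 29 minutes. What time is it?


Start: 502 minutes from midnight
Add: 269 minutes
Total: 771 minutes
Hours: 771 ÷ 60 = 12 remainder 51

12:51


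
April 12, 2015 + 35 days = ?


May 17, 2015

Start: April 12, 2015
Add 35 days
April 12 → May 1: 30 - 12 + 1 = 19 days (35 - 19 = 16 left)
May 1 + 16 = May 17, 2015


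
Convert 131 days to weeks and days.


Weeks: 131 ÷ 7 = 18 remainder 5

18 weeks 5 days


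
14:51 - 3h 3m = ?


11:48

Start: 891 minutes from midnight
Subtract: 183 minutes
Remaining: 891 - 183 = 708
Hours: 11, Minutes: 48


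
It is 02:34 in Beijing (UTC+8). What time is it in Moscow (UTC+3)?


Time difference = UTC+3 - UTC+8 = -5 hours
New hour = (2 -5) mod 24
= -3 mod 24 = 21
Minutes unchanged → 21:34; -3 < 0 → previous day

21:34 (previous day)


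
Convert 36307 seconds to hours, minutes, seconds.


Hours: 36307 ÷ 3600 = 10 remainder 307
Minutes: 307 ÷ 60 = 5 remainder 7
Seconds: 7

10h 5m 7s


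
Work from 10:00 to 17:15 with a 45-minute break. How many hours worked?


6h 30m (390 minutes)

Total time = (17×60+15) - (10×60+0)
= 1035 - 600 = 435 min
Minus break: 435 - 45 = 390 min
= 6h 30m


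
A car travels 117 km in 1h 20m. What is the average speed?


Distance: 117 km
Time: 1h 20m = 80 min = 80/60 = 4/3 hours
Speed = 117 ÷ (4/3) = 117 × 3 / 4 = 351/4 ≈ 87.8 km/h

87.8 km/h


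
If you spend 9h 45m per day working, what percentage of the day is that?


Time: 585 minutes
Day: 1440 minutes
Percentage = (585/1440) × 100 ≈ 40.6%

40.6%


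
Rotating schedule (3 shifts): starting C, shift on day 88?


Shifts: A, B, C
Start: C (index 2)
Day 88: (2 + 88 - 1) mod 3
= 89 mod 3
= 2
Index 2 → shift C

Shift C


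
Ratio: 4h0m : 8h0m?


Duration 1: 240 minutes
Duration 2: 480 minutes
Ratio = 240:480
GCD = 240
Simplified = 1:2
As a decimal: 1/2 = 0.50

1:2 (0.50)


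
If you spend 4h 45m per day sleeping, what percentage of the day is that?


19.8%

Time: 285 minutes
Day: 1440 minutes
Percentage = (285/1440) × 100 ≈ 19.8%


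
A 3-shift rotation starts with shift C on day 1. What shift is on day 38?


Shifts: A, B, C
Start: C (index 2)
Day 38: (2 + 38 - 1) mod 3
= 39 mod 3
= 0
Index 0 → shift A

Shift A


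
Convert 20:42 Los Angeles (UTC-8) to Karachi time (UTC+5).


Time difference = UTC+5 - UTC-8 = +13 hours
New hour = (20 + 13) mod 24
= 33 mod 24 = 9
Minutes unchanged → 09:42; 33 ≥ 24 → next day

09:42 (next day)


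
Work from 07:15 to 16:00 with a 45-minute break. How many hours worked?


Total time = (16×60+0) - (7×60+15)
= 960 - 435 = 525 min
Minus break: 525 - 45 = 480 min
= 8h 0m

8h 0m (480 minutes)


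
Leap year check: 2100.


No

Rules: divisible by 4 AND (not by 100 OR by 400)
2100 ÷ 4 = 525 exactly → divisible by 4
2100 ÷ 100 = 21 exactly → divisible by 100
2100 ÷ 400 = 5 remainder 100 → not divisible by 400
Divisible by 100 but not by 400 → not a leap year


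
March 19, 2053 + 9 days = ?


Start: March 19, 2053
Add 9 days
March 19 + 9 = March 28, 2053

March 28, 2053


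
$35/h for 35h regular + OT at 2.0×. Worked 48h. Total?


$2135.00

Regular: 35h × $35 = $1225.00
Overtime: 48 - 35 = 13h
OT pay: 13h × $35 × 2.0 = $910.00
Total = $1225.00 + $910.00 = $2135.00


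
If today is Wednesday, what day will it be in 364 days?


Wednesday

Start: Wednesday (index 2)
(2 + 364) mod 7
= 366 mod 7
= 2
Index 2 → Wednesday


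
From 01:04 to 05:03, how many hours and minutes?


3h 59m

End time in minutes: 5×60 + 3 = 303
Start time in minutes: 1×60 + 4 = 64
Difference = 303 - 64 = 239 minutes
= 3 hours 59 minutes


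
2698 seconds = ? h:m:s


Hours: 2698 ÷ 3600 = 0 remainder 2698
Minutes: 2698 ÷ 60 = 44 remainder 58
Seconds: 58

0h 44m 58s


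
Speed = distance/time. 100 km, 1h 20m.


75.0 km/h

Distance: 100 km
Time: 1h 20m = 80 min = 80/60 = 4/3 hours
Speed = 100 ÷ (4/3) = 100 × 3 / 4 = 300/4 = 75.0 km/h


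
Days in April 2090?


Month: April (month 4)
April has 30 days

30 days


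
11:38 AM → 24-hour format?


Input: 11:38 AM
AM hour stays: 11

11:38


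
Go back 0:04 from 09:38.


Start: 578 minutes from midnight
Subtract: 4 minutes
Remaining: 578 - 4 = 574
Hours: 9, Minutes: 34

09:34


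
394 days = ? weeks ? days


56 weeks 2 days

Weeks: 394 ÷ 7 = 56 remainder 2


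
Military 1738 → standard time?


Hour: 17
17 - 12 = 5 → PM

5:38 PM


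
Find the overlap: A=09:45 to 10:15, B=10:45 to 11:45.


0 minutes

Meeting A: 585-615 (in minutes from midnight)
Meeting B: 645-705
Overlap start = max(585, 645) = 645
Overlap end = min(615, 705) = 615
Overlap = max(0, 615 - 645) = 0 min


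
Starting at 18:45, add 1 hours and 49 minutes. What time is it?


20:34

Start: 1125 minutes from midnight
Add: 109 minutes
Total: 1234 minutes
Hours: 1234 ÷ 60 = 20 remainder 34


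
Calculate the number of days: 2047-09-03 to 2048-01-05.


124 days

From September 3, 2047 to January 5, 2048
Rest of September 2047: 30 - 3 = 27
Full months: October 31, November 30, December 31
Days into January 2048: 5
Total = 27 + 31 + 30 + 31 + 5 = 124 days


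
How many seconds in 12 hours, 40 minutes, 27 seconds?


45627 seconds

Hours: 12 × 3600 = 43200
Minutes: 40 × 60 = 2400
Seconds: 27
Total = 43200 + 2400 + 27 = 45627


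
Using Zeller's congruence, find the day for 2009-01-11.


Sunday

Zeller's congruence:
q=11, m=13, k=8, j=20
h = (11 + ⌊13×14/5⌋ + 8 + ⌊8/4⌋ + ⌊20/4⌋ - 2×20) mod 7
= (11 + 36 + 8 + 2 + 5 - 40) mod 7
= 22 mod 7 = 1
h=1 → Sunday


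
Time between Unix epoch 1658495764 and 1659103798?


Difference = 1659103798 - 1658495764 = 608034 seconds
In hours: 608034 / 3600 ≈ 168.9
In days: 608034 / 86400 ≈ 7.04

608034 seconds (168.9 hours / 7.04 days)


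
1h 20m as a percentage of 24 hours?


0.0556 (5.56%)

Total minutes: 1×60 + 20 = 80
Day = 24×60 = 1440 minutes
Fraction = 80/1440 ≈ 0.0556
As a percentage: 80/1440 × 100 ≈ 5.56%


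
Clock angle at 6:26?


37.0°

Hour hand = 6×30 + 26×0.5 = 193.0°
Minute hand = 26×6 = 156°
Difference = |193.0 - 156| = 37.0°


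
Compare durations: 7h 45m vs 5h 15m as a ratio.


Duration 1: 465 minutes
Duration 2: 315 minutes
Ratio = 465:315
GCD = 15
Simplified = 31:21
As a decimal: 31/21 ≈ 1.48

31:21 (1.48)


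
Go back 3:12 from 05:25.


02:13

Start: 325 minutes from midnight
Subtract: 192 minutes
Remaining: 325 - 192 = 133
Hours: 2, Minutes: 13


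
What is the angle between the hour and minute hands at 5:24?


Hour hand = 5×30 + 24×0.5 = 162.0°
Minute hand = 24×6 = 144°
Difference = |162.0 - 144| = 18.0°

18.0°


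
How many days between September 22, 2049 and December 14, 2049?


From September 22, 2049 to December 14, 2049
Rest of September 2049: 30 - 22 = 8
Full months: October 31, November 30
Days into December 2049: 14
Total = 8 + 31 + 30 + 14 = 83 days

83 days


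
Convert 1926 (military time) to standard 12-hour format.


Hour: 19
19 - 12 = 7 → PM

7:26 PM


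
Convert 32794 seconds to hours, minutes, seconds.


Hours: 32794 ÷ 3600 = 9 remainder 394
Minutes: 394 ÷ 60 = 6 remainder 34
Seconds: 34

9h 6m 34s


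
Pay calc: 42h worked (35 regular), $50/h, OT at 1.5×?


Regular: 35h × $50 = $1750.00
Overtime: 42 - 35 = 7h
OT pay: 7h × $50 × 1.5 = $525.00
Total = $1750.00 + $525.00 = $2275.00

$2275.00


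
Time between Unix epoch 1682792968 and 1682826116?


33148 seconds (9.2 hours / 0.38 days)

Difference = 1682826116 - 1682792968 = 33148 seconds
In hours: 33148 / 3600 ≈ 9.2
In days: 33148 / 86400 ≈ 0.38


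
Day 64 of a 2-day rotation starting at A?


Shifts: A, B
Start: A (index 0)
Day 64: (0 + 64 - 1) mod 2
= 63 mod 2
= 1
Index 1 → shift B

Shift B


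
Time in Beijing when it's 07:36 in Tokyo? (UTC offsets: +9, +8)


06:36

Time difference = UTC+8 - UTC+9 = -1 hours
New hour = (7 -1) mod 24
= 6 mod 24 = 6
Minutes unchanged → 06:36


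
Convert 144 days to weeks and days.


20 weeks 4 days

Weeks: 144 ÷ 7 = 20 remainder 4


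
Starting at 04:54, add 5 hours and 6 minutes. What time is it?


10:00

Start: 294 minutes from midnight
Add: 306 minutes
Total: 600 minutes
Hours: 600 ÷ 60 = 10 remainder 0


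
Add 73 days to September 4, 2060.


November 16, 2060

Start: September 4, 2060
Add 73 days
September 4 → October 1: 30 - 4 + 1 = 27 days (73 - 27 = 46 left)
October 1 → November 1: 31 - 1 + 1 = 31 days (46 - 31 = 15 left)
November 1 + 15 = November 16, 2060


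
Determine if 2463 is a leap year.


Rules: divisible by 4 AND (not by 100 OR by 400)
2463 ÷ 4 = 615 remainder 3 → not divisible by 4
Not divisible by 4 → not a leap year

No


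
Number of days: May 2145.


Month: May (month 5)
May has 31 days

31 days


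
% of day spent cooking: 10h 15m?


Time: 615 minutes
Day: 1440 minutes
Percentage = (615/1440) × 100 ≈ 42.7%

42.7%


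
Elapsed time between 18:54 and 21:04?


End time in minutes: 21×60 + 4 = 1264
Start time in minutes: 18×60 + 54 = 1134
Difference = 1264 - 1134 = 130 minutes
= 2 hours 10 minutes

2h 10m


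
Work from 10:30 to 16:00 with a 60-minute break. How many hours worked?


4h 30m (270 minutes)

Total time = (16×60+0) - (10×60+30)
= 960 - 630 = 330 min
Minus break: 330 - 60 = 270 min
= 4h 30m


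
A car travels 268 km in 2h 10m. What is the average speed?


Distance: 268 km
Time: 2h 10m = 130 min = 130/60 = 13/6 hours
Speed = 268 ÷ (13/6) = 268 × 6 / 13 = 1608/13 ≈ 123.7 km/h

123.7 km/h


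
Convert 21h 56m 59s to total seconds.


79019 seconds

Hours: 21 × 3600 = 75600
Minutes: 56 × 60 = 3360
Seconds: 59
Total = 75600 + 3360 + 59 = 79019


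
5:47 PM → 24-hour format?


Input: 5:47 PM
PM: 5 + 12 = 17

17:47


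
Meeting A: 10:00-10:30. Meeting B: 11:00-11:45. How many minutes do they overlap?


Meeting A: 600-630 (in minutes from midnight)
Meeting B: 660-705
Overlap start = max(600, 660) = 660
Overlap end = min(630, 705) = 630
Overlap = max(0, 630 - 660) = 0 min

0 minutes


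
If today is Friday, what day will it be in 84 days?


Start: Friday (index 4)
(4 + 84) mod 7
= 88 mod 7
= 4
Index 4 → Friday

Friday


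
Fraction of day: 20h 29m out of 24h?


0.8535 (85.35%)

Total minutes: 20×60 + 29 = 1229
Day = 24×60 = 1440 minutes
Fraction = 1229/1440 ≈ 0.8535
As a percentage: 1229/1440 × 100 ≈ 85.35%


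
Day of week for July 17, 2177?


Thursday

Zeller's congruence:
q=17, m=7, k=77, j=21
h = (17 + ⌊13×8/5⌋ + 77 + ⌊77/4⌋ + ⌊21/4⌋ - 2×21) mod 7
= (17 + 20 + 77 + 19 + 5 - 42) mod 7
= 96 mod 7 = 5
h=5 → Thursday


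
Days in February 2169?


28 days

Month: February (month 2)
February: 28 or 29 (leap year)
2169 leap year? No


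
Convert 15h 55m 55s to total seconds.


57355 seconds

Hours: 15 × 3600 = 54000
Minutes: 55 × 60 = 3300
Seconds: 55
Total = 54000 + 3300 + 55 = 57355


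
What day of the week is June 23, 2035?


Zeller's congruence:
q=23, m=6, k=35, j=20
h = (23 + ⌊13×7/5⌋ + 35 + ⌊35/4⌋ + ⌊20/4⌋ - 2×20) mod 7
= (23 + 18 + 35 + 8 + 5 - 40) mod 7
= 49 mod 7 = 0
h=0 → Saturday

Saturday


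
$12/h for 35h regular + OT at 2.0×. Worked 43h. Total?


Regular: 35h × $12 = $420.00
Overtime: 43 - 35 = 8h
OT pay: 8h × $12 × 2.0 = $192.00
Total = $420.00 + $192.00 = $612.00

$612.00


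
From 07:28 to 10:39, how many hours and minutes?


End time in minutes: 10×60 + 39 = 639
Start time in minutes: 7×60 + 28 = 448
Difference = 639 - 448 = 191 minutes
= 3 hours 11 minutes

3h 11m


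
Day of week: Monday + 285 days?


Start: Monday (index 0)
(0 + 285) mod 7
= 285 mod 7
= 5
Index 5 → Saturday

Saturday


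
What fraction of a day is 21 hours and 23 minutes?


0.8910 (89.10%)

Total minutes: 21×60 + 23 = 1283
Day = 24×60 = 1440 minutes
Fraction = 1283/1440 ≈ 0.8910
As a percentage: 1283/1440 × 100 ≈ 89.10%


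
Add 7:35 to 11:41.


Start: 701 minutes from midnight
Add: 455 minutes
Total: 1156 minutes
Hours: 1156 ÷ 60 = 19 remainder 16

19:16


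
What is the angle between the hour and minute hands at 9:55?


32.5°

Hour hand = 9×30 + 55×0.5 = 297.5°
Minute hand = 55×6 = 330°
Difference = |297.5 - 330| = 32.5°


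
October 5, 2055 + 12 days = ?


Start: October 5, 2055
Add 12 days
October 5 + 12 = October 17, 2055

October 17, 2055


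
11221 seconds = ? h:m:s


3h 7m 1s

Hours: 11221 ÷ 3600 = 3 remainder 421
Minutes: 421 ÷ 60 = 7 remainder 1
Seconds: 1


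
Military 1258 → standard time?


12:58 PM

Hour: 12
12 → 12 PM (noon)


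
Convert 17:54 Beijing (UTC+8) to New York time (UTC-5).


Time difference = UTC-5 - UTC+8 = -13 hours
New hour = (17 -13) mod 24
= 4 mod 24 = 4
Minutes unchanged → 04:54

04:54


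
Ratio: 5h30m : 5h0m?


11:10 (1.10)

Duration 1: 330 minutes
Duration 2: 300 minutes
Ratio = 330:300
GCD = 30
Simplified = 11:10
As a decimal: 11/10 = 1.10


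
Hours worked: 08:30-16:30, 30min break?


7h 30m (450 minutes)

Total time = (16×60+30) - (8×60+30)
= 990 - 510 = 480 min
Minus break: 480 - 30 = 450 min
= 7h 30m


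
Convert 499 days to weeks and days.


Weeks: 499 ÷ 7 = 71 remainder 2

71 weeks 2 days


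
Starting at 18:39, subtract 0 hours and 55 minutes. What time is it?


17:44

Start: 1119 minutes from midnight
Subtract: 55 minutes
Remaining: 1119 - 55 = 1064
Hours: 17, Minutes: 44


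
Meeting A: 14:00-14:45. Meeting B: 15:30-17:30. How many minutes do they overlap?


0 minutes

Meeting A: 840-885 (in minutes from midnight)
Meeting B: 930-1050
Overlap start = max(840, 930) = 930
Overlap end = min(885, 1050) = 885
Overlap = max(0, 885 - 930) = 0 min


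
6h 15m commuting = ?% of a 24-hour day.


Time: 375 minutes
Day: 1440 minutes
Percentage = (375/1440) × 100 ≈ 26.0%

26.0%


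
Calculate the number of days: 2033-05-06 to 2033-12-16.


224 days

From May 6, 2033 to December 16, 2033
Rest of May 2033: 31 - 6 = 25
Full months: June 30, July 31, August 31, September 30, October 31, November 30
Days into December 2033: 16
Total = 25 + 30 + 31 + 31 + 30 + 31 + 30 + 16 = 224 days


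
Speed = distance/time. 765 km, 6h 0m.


Distance: 765 km
Time: 6 hours
Speed = 765 / 6 = 127.5 km/h

127.5 km/h


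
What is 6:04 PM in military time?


18:04

Input: 6:04 PM
PM: 6 + 12 = 18


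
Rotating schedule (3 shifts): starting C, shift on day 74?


Shift A

Shifts: A, B, C
Start: C (index 2)
Day 74: (2 + 74 - 1) mod 3
= 75 mod 3
= 0
Index 0 → shift A


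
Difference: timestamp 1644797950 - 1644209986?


Difference = 1644797950 - 1644209986 = 587964 seconds
In hours: 587964 / 3600 ≈ 163.3
In days: 587964 / 86400 ≈ 6.81

587964 seconds (163.3 hours / 6.81 days)


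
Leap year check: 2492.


Yes

Rules: divisible by 4 AND (not by 100 OR by 400)
2492 ÷ 4 = 623 exactly → divisible by 4
2492 ÷ 100 = 24 remainder 92 → not divisible by 100
Divisible by 4 but not by 100 → leap year


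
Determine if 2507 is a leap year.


Rules: divisible by 4 AND (not by 100 OR by 400)
2507 ÷ 4 = 626 remainder 3 → not divisible by 4
Not divisible by 4 → not a leap year

No


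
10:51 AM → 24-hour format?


10:51

Input: 10:51 AM
AM hour stays: 10


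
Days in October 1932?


31 days

Month: October (month 10)
October has 31 days


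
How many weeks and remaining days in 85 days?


12 weeks 1 days

Weeks: 85 ÷ 7 = 12 remainder 1


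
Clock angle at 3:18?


Hour hand = 3×30 + 18×0.5 = 99.0°
Minute hand = 18×6 = 108°
Difference = |99.0 - 108| = 9.0°

9.0°
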